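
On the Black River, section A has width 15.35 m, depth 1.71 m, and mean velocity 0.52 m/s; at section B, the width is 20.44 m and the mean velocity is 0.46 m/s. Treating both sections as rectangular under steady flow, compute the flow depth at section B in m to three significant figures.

1.45 m

Q = A₁V₁ = (15.35×1.71) × 0.52 = 13.65 m³/s
d₂ = Q/(b₂ V₂) = 13.65/(20.44×0.46) = 1.452 m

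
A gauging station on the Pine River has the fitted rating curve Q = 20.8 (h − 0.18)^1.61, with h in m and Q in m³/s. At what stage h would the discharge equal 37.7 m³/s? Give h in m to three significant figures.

1.63 m

h − h₀ = (Q/C)^(1/b) = (37.7/20.8)^(1/1.61) = 1.447 m
h = 0.18 + 1.447 = 1.627 m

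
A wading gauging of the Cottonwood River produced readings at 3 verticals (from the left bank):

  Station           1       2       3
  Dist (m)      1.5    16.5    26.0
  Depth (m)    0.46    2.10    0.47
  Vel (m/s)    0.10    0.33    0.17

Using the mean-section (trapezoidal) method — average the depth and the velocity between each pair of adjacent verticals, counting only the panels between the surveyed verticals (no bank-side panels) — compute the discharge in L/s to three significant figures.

7180 L/s

Panel 1-2: Δb = 15 m, d̄ = (0.46+2.10)/2 = 1.28, v̄ = (0.10+0.33)/2 = 0.215 → q = 15×1.28×0.215 = 4.128 m³/s
Panel 2-3: Δb = 9.5 m, d̄ = (2.10+0.47)/2 = 1.285, v̄ = (0.33+0.17)/2 = 0.25 → q = 9.5×1.285×0.25 = 3.052 m³/s
Q = Σ q = 7.180 m³/s
= 7.180 × 1000 = 7180 L/s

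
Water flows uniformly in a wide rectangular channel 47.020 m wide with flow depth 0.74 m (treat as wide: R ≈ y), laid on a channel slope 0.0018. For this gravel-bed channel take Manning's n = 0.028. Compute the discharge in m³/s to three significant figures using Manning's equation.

43.1 m³/s

A = b·y = 47.020 × 0.74 = 34.79 m²
Wide channel: R ≈ y = 0.74 m
Q = (1/n)·A·R^(2/3)·S^(1/2) = (1/0.028) × 34.79 × 0.7400^(2/3) × 0.0018^(1/2) = 43.13 m³/s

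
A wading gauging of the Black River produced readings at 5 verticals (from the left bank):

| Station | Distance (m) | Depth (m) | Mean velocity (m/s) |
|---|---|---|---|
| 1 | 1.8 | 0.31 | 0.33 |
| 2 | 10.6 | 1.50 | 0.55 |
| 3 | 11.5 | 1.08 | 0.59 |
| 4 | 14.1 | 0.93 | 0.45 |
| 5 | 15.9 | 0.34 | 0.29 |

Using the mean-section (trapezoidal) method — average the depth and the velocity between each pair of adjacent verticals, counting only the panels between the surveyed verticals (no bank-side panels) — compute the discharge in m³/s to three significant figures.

Panel 1-2: Δb = 8.8 m, d̄ = (0.31+1.50)/2 = 0.905, v̄ = (0.33+0.55)/2 = 0.44 → q = 8.8×0.905×0.44 = 3.504 m³/s
Panel 2-3: Δb = 0.9 m, d̄ = (1.50+1.08)/2 = 1.29, v̄ = (0.55+0.59)/2 = 0.57 → q = 0.9×1.29×0.57 = 0.6618 m³/s
Panel 3-4: Δb = 2.6 m, d̄ = (1.08+0.93)/2 = 1.005, v̄ = (0.59+0.45)/2 = 0.52 → q = 2.6×1.005×0.52 = 1.359 m³/s
Panel 4-5: Δb = 1.8 m, d̄ = (0.93+0.34)/2 = 0.635, v̄ = (0.45+0.29)/2 = 0.37 → q = 1.8×0.635×0.37 = 0.4229 m³/s
Q = Σ q = 5.948 m³/s

5.95 m³/s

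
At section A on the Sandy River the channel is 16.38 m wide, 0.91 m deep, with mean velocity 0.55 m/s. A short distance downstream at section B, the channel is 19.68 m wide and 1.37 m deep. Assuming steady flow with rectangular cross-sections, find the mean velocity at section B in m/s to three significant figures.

Q = A₁V₁ = (16.38×0.91) × 0.55 = 8.198 m³/s
A₂ = 19.68 × 1.37 = 26.96 m²
V₂ = Q/A₂ = 8.198/26.96 = 0.3041 m/s

0.304 m/s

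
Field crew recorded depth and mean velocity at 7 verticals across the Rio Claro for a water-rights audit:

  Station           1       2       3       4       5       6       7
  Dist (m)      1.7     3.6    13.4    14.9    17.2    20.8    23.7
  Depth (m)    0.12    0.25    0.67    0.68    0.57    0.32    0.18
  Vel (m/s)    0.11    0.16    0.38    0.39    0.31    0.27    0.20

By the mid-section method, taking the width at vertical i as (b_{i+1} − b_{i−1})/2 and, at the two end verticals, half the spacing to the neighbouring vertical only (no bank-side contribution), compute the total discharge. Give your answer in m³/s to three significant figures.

w_1 = (3.6 − 1.7)/2 = 0.95 m; q_1 = 0.11 × 0.12 × 0.95 = 0.01254 m³/s
w_2 = (13.4 − 1.7)/2 = 5.85 m; q_2 = 0.16 × 0.25 × 5.85 = 0.2340 m³/s
w_3 = (14.9 − 3.6)/2 = 5.65 m; q_3 = 0.38 × 0.67 × 5.65 = 1.438 m³/s
w_4 = (17.2 − 13.4)/2 = 1.9 m; q_4 = 0.39 × 0.68 × 1.9 = 0.5039 m³/s
w_5 = (20.8 − 14.9)/2 = 2.95 m; q_5 = 0.31 × 0.57 × 2.95 = 0.5213 m³/s
w_6 = (23.7 − 17.2)/2 = 3.25 m; q_6 = 0.27 × 0.32 × 3.25 = 0.2808 m³/s
w_7 = (23.7 − 20.8)/2 = 1.45 m; q_7 = 0.20 × 0.18 × 1.45 = 0.05220 m³/s
Q = Σ qᵢ = 3.043 m³/s

3.04 m³/s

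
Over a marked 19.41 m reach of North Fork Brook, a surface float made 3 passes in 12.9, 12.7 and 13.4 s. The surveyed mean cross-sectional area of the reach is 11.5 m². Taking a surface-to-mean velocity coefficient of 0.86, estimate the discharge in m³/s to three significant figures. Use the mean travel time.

t̄ = (12.9 + 12.7 + 13.4) / 3 = 13 s
v_surface = L / t̄ = 19.41 / 13 = 1.493 m/s
v_mean = 0.86 × 1.493 = 1.284 m/s
Q = A × v_mean = 11.5 × 1.284 = 14.77 m³/s

14.8 m³/s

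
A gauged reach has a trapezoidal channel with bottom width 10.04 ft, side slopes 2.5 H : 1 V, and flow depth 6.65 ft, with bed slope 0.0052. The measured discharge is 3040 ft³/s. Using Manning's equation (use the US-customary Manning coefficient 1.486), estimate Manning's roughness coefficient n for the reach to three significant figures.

0.0154

A = (b + z·y)·y = (10.04 + 2.5×6.65)×6.65 = 177.3 ft²
P = b + 2y√(1+z²) = 10.04 + 2×6.65×√(1+2.5²) = 45.85 ft
R = A/P = 177.3/45.85 = 3.867 ft
n = (1.486/Q)·A·R^(2/3)·S^(1/2) = (1.486/3040) × 177.3 × 2.464 × 0.07211 = 0.01540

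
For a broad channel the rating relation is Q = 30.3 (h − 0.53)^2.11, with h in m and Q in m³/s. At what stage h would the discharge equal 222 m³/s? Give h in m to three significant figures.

h − h₀ = (Q/C)^(1/b) = (222/30.3)^(1/2.11) = 2.570 m
h = 0.53 + 2.570 = 3.100 m

3.10 m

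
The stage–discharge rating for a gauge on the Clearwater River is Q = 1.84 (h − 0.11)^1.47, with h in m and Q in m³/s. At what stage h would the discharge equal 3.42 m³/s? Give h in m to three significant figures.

1.63 m

h − h₀ = (Q/C)^(1/b) = (3.42/1.84)^(1/1.47) = 1.525 m
h = 0.11 + 1.525 = 1.635 m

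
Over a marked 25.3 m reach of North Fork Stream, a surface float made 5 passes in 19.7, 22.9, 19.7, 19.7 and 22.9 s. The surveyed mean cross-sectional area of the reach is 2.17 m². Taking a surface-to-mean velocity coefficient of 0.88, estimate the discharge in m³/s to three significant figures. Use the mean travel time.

2.30 m³/s

t̄ = (19.7 + 22.9 + 19.7 + 19.7 + 22.9) / 5 = 20.98 s
v_surface = L / t̄ = 25.3 / 20.98 = 1.206 m/s
v_mean = 0.88 × 1.206 = 1.061 m/s
Q = A × v_mean = 2.17 × 1.061 = 2.303 m³/s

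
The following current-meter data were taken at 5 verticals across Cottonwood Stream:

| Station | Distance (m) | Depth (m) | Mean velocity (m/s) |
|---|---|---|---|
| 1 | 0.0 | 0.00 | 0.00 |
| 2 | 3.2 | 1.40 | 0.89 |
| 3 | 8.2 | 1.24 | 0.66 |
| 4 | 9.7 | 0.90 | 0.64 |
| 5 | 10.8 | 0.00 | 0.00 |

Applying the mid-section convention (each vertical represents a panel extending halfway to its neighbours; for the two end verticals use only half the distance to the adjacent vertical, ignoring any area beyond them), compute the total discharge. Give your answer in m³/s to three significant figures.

w_2 = (8.2 − 0.0)/2 = 4.1 m; q_2 = 0.89 × 1.40 × 4.1 = 5.109 m³/s
w_3 = (9.7 − 3.2)/2 = 3.25 m; q_3 = 0.66 × 1.24 × 3.25 = 2.660 m³/s
w_4 = (10.8 − 8.2)/2 = 1.3 m; q_4 = 0.64 × 0.90 × 1.3 = 0.7488 m³/s
Stations 1, 5 contribute zero (depth or velocity is 0).
Q = Σ qᵢ = 8.517 m³/s

8.52 m³/s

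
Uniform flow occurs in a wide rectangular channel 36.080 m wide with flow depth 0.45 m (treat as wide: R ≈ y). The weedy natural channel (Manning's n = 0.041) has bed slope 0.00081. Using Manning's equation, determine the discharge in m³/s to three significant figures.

A = b·y = 36.080 × 0.45 = 16.24 m²
Wide channel: R ≈ y = 0.45 m
Q = (1/n)·A·R^(2/3)·S^(1/2) = (1/0.041) × 16.24 × 0.4500^(2/3) × 0.00081^(1/2) = 6.618 m³/s

6.62 m³/s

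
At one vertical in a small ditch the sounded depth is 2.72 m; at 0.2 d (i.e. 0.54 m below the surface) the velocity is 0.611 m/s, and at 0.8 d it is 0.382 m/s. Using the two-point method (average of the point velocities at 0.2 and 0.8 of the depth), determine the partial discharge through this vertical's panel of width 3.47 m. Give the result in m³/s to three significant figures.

v̄ = (0.611 + 0.382) / 2 = 0.4965 m/s
q = v̄ × d × w = 0.4965 × 2.72 × 3.47 = 4.686 m³/s

4.69 m³/s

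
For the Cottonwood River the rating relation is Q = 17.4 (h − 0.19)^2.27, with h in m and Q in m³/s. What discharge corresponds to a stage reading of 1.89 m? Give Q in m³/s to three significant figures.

58.0 m³/s

Q = 17.4 × (1.89 − 0.19)^2.27 = 17.4 × 1.7^2.27 = 58.03 m³/s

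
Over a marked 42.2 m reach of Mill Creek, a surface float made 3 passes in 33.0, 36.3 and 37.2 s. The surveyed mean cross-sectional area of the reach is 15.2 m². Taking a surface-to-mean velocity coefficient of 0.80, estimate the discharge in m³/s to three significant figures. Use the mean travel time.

14.5 m³/s

t̄ = (33.0 + 36.3 + 37.2) / 3 = 35.5 s
v_surface = L / t̄ = 42.2 / 35.5 = 1.189 m/s
v_mean = 0.80 × 1.189 = 0.9510 m/s
Q = A × v_mean = 15.2 × 0.9510 = 14.45 m³/s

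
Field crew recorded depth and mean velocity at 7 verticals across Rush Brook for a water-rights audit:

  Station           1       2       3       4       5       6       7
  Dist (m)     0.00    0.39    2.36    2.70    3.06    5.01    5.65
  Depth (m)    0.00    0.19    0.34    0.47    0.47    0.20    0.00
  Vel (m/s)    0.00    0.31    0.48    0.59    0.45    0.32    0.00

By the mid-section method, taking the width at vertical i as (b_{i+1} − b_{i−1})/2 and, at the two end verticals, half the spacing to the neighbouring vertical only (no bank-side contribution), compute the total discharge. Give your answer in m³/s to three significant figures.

w_2 = (2.36 − 0.00)/2 = 1.18 m; q_2 = 0.31 × 0.19 × 1.18 = 0.06950 m³/s
w_3 = (2.70 − 0.39)/2 = 1.155 m; q_3 = 0.48 × 0.34 × 1.155 = 0.1885 m³/s
w_4 = (3.06 − 2.36)/2 = 0.35 m; q_4 = 0.59 × 0.47 × 0.35 = 0.09706 m³/s
w_5 = (5.01 − 2.70)/2 = 1.155 m; q_5 = 0.45 × 0.47 × 1.155 = 0.2443 m³/s
w_6 = (5.65 − 3.06)/2 = 1.295 m; q_6 = 0.32 × 0.20 × 1.295 = 0.08288 m³/s
Stations 1, 7 contribute zero (depth or velocity is 0).
Q = Σ qᵢ = 0.6822 m³/s

0.682 m³/s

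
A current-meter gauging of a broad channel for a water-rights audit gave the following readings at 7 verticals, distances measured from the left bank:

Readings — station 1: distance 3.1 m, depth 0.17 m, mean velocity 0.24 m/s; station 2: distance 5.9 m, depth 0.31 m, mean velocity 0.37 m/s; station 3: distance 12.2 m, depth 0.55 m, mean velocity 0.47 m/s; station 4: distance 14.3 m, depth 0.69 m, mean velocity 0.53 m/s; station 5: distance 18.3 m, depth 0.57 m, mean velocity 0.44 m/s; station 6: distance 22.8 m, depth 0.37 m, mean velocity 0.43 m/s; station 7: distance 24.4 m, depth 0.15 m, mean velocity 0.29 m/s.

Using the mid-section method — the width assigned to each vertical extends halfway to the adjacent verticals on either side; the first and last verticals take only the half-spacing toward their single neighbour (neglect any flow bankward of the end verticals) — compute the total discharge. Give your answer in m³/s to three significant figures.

4.37 m³/s

w_1 = (5.9 − 3.1)/2 = 1.4 m; q_1 = 0.24 × 0.17 × 1.4 = 0.05712 m³/s
w_2 = (12.2 − 3.1)/2 = 4.55 m; q_2 = 0.37 × 0.31 × 4.55 = 0.5219 m³/s
w_3 = (14.3 − 5.9)/2 = 4.2 m; q_3 = 0.47 × 0.55 × 4.2 = 1.086 m³/s
w_4 = (18.3 − 12.2)/2 = 3.05 m; q_4 = 0.53 × 0.69 × 3.05 = 1.115 m³/s
w_5 = (22.8 − 14.3)/2 = 4.25 m; q_5 = 0.44 × 0.57 × 4.25 = 1.066 m³/s
w_6 = (24.4 − 18.3)/2 = 3.05 m; q_6 = 0.43 × 0.37 × 3.05 = 0.4853 m³/s
w_7 = (24.4 − 22.8)/2 = 0.8 m; q_7 = 0.29 × 0.15 × 0.8 = 0.03480 m³/s
Q = Σ qᵢ = 4.366 m³/s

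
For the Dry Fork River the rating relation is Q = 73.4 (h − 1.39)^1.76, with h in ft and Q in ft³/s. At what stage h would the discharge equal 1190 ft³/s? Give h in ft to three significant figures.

h − h₀ = (Q/C)^(1/b) = (1190/73.4)^(1/1.76) = 4.869 ft
h = 1.39 + 4.869 = 6.259 ft

6.26 ft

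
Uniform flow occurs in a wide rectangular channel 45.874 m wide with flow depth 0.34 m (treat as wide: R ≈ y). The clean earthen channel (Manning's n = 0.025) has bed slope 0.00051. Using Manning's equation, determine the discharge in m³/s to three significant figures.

6.86 m³/s

A = b·y = 45.874 × 0.34 = 15.60 m²
Wide channel: R ≈ y = 0.34 m
Q = (1/n)·A·R^(2/3)·S^(1/2) = (1/0.025) × 15.60 × 0.3400^(2/3) × 0.00051^(1/2) = 6.863 m³/s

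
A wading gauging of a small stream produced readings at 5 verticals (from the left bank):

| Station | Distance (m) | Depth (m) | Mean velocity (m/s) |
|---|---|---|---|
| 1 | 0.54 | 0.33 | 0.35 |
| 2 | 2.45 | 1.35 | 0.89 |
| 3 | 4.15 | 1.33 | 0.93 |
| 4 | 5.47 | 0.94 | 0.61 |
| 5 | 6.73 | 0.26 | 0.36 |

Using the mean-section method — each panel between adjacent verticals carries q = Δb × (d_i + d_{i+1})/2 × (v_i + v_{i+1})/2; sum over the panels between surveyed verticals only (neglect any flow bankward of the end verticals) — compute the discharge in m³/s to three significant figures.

Panel 1-2: Δb = 1.91 m, d̄ = (0.33+1.35)/2 = 0.84, v̄ = (0.35+0.89)/2 = 0.62 → q = 1.91×0.84×0.62 = 0.9947 m³/s
Panel 2-3: Δb = 1.7 m, d̄ = (1.35+1.33)/2 = 1.34, v̄ = (0.89+0.93)/2 = 0.91 → q = 1.7×1.34×0.91 = 2.073 m³/s
Panel 3-4: Δb = 1.32 m, d̄ = (1.33+0.94)/2 = 1.135, v̄ = (0.93+0.61)/2 = 0.77 → q = 1.32×1.135×0.77 = 1.154 m³/s
Panel 4-5: Δb = 1.26 m, d̄ = (0.94+0.26)/2 = 0.6, v̄ = (0.61+0.36)/2 = 0.485 → q = 1.26×0.6×0.485 = 0.3667 m³/s
Q = Σ q = 4.588 m³/s

4.59 m³/s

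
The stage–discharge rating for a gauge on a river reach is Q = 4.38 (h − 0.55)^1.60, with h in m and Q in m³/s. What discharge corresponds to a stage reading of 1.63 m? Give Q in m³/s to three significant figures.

Q = 4.38 × (1.63 − 0.55)^1.60 = 4.38 × 1.08^1.60 = 4.954 m³/s

4.95 m³/s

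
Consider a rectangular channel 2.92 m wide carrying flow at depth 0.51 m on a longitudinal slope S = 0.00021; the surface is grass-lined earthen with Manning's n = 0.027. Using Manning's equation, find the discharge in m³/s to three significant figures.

A = b·y = 2.92 × 0.51 = 1.489 m²
P = b + 2y = 2.92 + 2×0.51 = 3.940 m
R = A/P = 1.489/3.940 = 0.3780 m
Q = (1/n)·A·R^(2/3)·S^(1/2) = (1/0.027) × 1.489 × 0.3780^(2/3) × 0.00021^(1/2) = 0.4178 m³/s

0.418 m³/s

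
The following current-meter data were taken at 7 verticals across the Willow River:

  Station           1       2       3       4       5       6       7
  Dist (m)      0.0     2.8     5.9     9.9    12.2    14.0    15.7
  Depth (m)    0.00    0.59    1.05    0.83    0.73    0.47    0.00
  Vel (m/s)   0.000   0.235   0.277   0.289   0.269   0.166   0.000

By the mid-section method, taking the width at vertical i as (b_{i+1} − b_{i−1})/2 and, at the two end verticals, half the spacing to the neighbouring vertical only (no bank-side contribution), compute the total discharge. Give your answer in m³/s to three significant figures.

w_2 = (5.9 − 0.0)/2 = 2.95 m; q_2 = 0.235 × 0.59 × 2.95 = 0.4090 m³/s
w_3 = (9.9 − 2.8)/2 = 3.55 m; q_3 = 0.277 × 1.05 × 3.55 = 1.033 m³/s
w_4 = (12.2 − 5.9)/2 = 3.15 m; q_4 = 0.289 × 0.83 × 3.15 = 0.7556 m³/s
w_5 = (14.0 − 9.9)/2 = 2.05 m; q_5 = 0.269 × 0.73 × 2.05 = 0.4026 m³/s
w_6 = (15.7 − 12.2)/2 = 1.75 m; q_6 = 0.166 × 0.47 × 1.75 = 0.1365 m³/s
Stations 1, 7 contribute zero (depth or velocity is 0).
Q = Σ qᵢ = 2.736 m³/s

2.74 m³/s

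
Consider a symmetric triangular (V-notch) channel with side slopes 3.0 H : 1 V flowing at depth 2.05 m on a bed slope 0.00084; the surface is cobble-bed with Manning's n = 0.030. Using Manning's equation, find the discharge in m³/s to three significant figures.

A = z·y² = 3.0×2.05² = 12.61 m²
P = 2y√(1+z²) = 2×2.05×√(1+3.0²) = 12.97 m
R = A/P = 12.61/12.97 = 0.9724 m
Q = (1/n)·A·R^(2/3)·S^(1/2) = (1/0.030) × 12.61 × 0.9724^(2/3) × 0.00084^(1/2) = 11.95 m³/s

12.0 m³/s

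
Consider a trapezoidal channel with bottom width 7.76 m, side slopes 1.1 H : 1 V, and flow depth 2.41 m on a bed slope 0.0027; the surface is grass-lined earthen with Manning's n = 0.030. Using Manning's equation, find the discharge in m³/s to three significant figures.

61.4 m³/s

A = (b + z·y)·y = (7.76 + 1.1×2.41)×2.41 = 25.09 m²
P = b + 2y√(1+z²) = 7.76 + 2×2.41×√(1+1.1²) = 14.93 m
R = A/P = 25.09/14.93 = 1.681 m
Q = (1/n)·A·R^(2/3)·S^(1/2) = (1/0.030) × 25.09 × 1.681^(2/3) × 0.0027^(1/2) = 61.44 m³/s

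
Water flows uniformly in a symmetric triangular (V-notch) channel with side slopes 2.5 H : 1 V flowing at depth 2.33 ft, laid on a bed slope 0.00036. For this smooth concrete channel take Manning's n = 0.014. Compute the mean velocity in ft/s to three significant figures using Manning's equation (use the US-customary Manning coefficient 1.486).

A = z·y² = 2.5×2.33² = 13.57 ft²
P = 2y√(1+z²) = 2×2.33×√(1+2.5²) = 12.55 ft
R = A/P = 13.57/12.55 = 1.082 ft
Q = (1.486/n)·A·R^(2/3)·S^(1/2) = (1.486/0.014) × 13.57 × 1.082^(2/3) × 0.00036^(1/2) = 28.80 ft³/s
V = Q/A = 28.80/13.57 = 2.122 ft/s

2.12 ft/s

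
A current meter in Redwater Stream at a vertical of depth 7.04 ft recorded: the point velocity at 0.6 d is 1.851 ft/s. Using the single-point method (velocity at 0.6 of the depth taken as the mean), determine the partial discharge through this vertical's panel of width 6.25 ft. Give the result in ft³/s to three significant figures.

v̄ = v₀.₆ = 1.851 ft/s
q = v̄ × d × w = 1.851 × 7.04 × 6.25 = 81.44 ft³/s

81.4 ft³/s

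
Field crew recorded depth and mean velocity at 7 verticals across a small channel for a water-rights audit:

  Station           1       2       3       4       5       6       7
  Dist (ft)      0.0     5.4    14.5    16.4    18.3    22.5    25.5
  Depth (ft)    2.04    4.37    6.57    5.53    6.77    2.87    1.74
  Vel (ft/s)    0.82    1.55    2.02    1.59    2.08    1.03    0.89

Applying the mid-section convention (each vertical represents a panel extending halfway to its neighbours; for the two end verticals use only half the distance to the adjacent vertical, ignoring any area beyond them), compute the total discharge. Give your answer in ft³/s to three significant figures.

199 ft³/s

w_1 = (5.4 − 0.0)/2 = 2.7 ft; q_1 = 0.82 × 2.04 × 2.7 = 4.517 ft³/s
w_2 = (14.5 − 0.0)/2 = 7.25 ft; q_2 = 1.55 × 4.37 × 7.25 = 49.11 ft³/s
w_3 = (16.4 − 5.4)/2 = 5.5 ft; q_3 = 2.02 × 6.57 × 5.5 = 72.99 ft³/s
w_4 = (18.3 − 14.5)/2 = 1.9 ft; q_4 = 1.59 × 5.53 × 1.9 = 16.71 ft³/s
w_5 = (22.5 − 16.4)/2 = 3.05 ft; q_5 = 2.08 × 6.77 × 3.05 = 42.95 ft³/s
w_6 = (25.5 − 18.3)/2 = 3.6 ft; q_6 = 1.03 × 2.87 × 3.6 = 10.64 ft³/s
w_7 = (25.5 − 22.5)/2 = 1.5 ft; q_7 = 0.89 × 1.74 × 1.5 = 2.323 ft³/s
Q = Σ qᵢ = 199.2 ft³/s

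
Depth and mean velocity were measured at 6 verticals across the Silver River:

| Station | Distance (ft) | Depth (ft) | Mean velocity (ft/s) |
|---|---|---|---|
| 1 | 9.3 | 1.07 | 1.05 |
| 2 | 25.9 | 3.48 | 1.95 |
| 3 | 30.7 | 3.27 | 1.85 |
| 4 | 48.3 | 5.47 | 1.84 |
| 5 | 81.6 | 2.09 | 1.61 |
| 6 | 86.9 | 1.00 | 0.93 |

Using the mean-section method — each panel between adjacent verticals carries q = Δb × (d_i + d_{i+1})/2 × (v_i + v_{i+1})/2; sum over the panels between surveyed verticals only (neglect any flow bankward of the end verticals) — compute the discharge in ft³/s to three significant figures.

Panel 1-2: Δb = 16.6 ft, d̄ = (1.07+3.48)/2 = 2.275, v̄ = (1.05+1.95)/2 = 1.5 → q = 16.6×2.275×1.5 = 56.65 ft³/s
Panel 2-3: Δb = 4.8 ft, d̄ = (3.48+3.27)/2 = 3.375, v̄ = (1.95+1.85)/2 = 1.9 → q = 4.8×3.375×1.9 = 30.78 ft³/s
Panel 3-4: Δb = 17.6 ft, d̄ = (3.27+5.47)/2 = 4.37, v̄ = (1.85+1.84)/2 = 1.845 → q = 17.6×4.37×1.845 = 141.9 ft³/s
Panel 4-5: Δb = 33.3 ft, d̄ = (5.47+2.09)/2 = 3.78, v̄ = (1.84+1.61)/2 = 1.725 → q = 33.3×3.78×1.725 = 217.1 ft³/s
Panel 5-6: Δb = 5.3 ft, d̄ = (2.09+1.00)/2 = 1.545, v̄ = (1.61+0.93)/2 = 1.27 → q = 5.3×1.545×1.27 = 10.40 ft³/s
Q = Σ q = 456.9 ft³/s

457 ft³/s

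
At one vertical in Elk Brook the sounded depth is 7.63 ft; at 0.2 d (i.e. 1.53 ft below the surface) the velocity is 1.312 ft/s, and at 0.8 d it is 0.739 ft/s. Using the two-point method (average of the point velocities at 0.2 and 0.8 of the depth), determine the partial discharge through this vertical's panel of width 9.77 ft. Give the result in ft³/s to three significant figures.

76.4 ft³/s

v̄ = (1.312 + 0.739) / 2 = 1.026 ft/s
q = v̄ × d × w = 1.026 × 7.63 × 9.77 = 76.45 ft³/s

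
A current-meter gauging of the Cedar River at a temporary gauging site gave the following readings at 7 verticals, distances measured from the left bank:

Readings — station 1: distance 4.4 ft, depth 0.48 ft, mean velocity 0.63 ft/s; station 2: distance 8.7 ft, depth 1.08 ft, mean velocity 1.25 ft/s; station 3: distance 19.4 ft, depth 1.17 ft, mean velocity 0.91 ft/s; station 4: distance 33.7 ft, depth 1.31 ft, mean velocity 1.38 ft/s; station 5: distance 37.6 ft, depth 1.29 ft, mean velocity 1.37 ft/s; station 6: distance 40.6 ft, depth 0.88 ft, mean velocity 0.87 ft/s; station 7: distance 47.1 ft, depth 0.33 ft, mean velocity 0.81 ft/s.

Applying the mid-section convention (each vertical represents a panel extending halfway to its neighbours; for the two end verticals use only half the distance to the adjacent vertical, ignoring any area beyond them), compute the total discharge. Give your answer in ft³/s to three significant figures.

51.1 ft³/s

w_1 = (8.7 − 4.4)/2 = 2.15 ft; q_1 = 0.63 × 0.48 × 2.15 = 0.6502 ft³/s
w_2 = (19.4 − 4.4)/2 = 7.5 ft; q_2 = 1.25 × 1.08 × 7.5 = 10.13 ft³/s
w_3 = (33.7 − 8.7)/2 = 12.5 ft; q_3 = 0.91 × 1.17 × 12.5 = 13.31 ft³/s
w_4 = (37.6 − 19.4)/2 = 9.1 ft; q_4 = 1.38 × 1.31 × 9.1 = 16.45 ft³/s
w_5 = (40.6 − 33.7)/2 = 3.45 ft; q_5 = 1.37 × 1.29 × 3.45 = 6.097 ft³/s
w_6 = (47.1 − 37.6)/2 = 4.75 ft; q_6 = 0.87 × 0.88 × 4.75 = 3.637 ft³/s
w_7 = (47.1 − 40.6)/2 = 3.25 ft; q_7 = 0.81 × 0.33 × 3.25 = 0.8687 ft³/s
Q = Σ qᵢ = 51.14 ft³/s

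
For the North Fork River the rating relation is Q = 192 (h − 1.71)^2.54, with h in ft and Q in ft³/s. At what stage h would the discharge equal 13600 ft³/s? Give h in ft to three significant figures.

7.06 ft

h − h₀ = (Q/C)^(1/b) = (13600/192)^(1/2.54) = 5.351 ft
h = 1.71 + 5.351 = 7.061 ft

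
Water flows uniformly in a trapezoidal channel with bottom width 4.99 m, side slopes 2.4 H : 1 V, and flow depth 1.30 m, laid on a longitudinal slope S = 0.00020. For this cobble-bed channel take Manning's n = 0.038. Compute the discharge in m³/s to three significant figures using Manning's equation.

3.65 m³/s

A = (b + z·y)·y = (4.99 + 2.4×1.30)×1.30 = 10.54 m²
P = b + 2y√(1+z²) = 4.99 + 2×1.30×√(1+2.4²) = 11.75 m
R = A/P = 10.54/11.75 = 0.8973 m
Q = (1/n)·A·R^(2/3)·S^(1/2) = (1/0.038) × 10.54 × 0.8973^(2/3) × 0.00020^(1/2) = 3.650 m³/s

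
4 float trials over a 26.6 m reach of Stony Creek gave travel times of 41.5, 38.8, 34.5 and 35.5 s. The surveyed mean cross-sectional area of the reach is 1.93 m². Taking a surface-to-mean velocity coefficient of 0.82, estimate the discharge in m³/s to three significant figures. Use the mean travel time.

1.12 m³/s

t̄ = (41.5 + 38.8 + 34.5 + 35.5) / 4 = 37.575 s
v_surface = L / t̄ = 26.6 / 37.575 = 0.7079 m/s
v_mean = 0.82 × 0.7079 = 0.5805 m/s
Q = A × v_mean = 1.93 × 0.5805 = 1.120 m³/s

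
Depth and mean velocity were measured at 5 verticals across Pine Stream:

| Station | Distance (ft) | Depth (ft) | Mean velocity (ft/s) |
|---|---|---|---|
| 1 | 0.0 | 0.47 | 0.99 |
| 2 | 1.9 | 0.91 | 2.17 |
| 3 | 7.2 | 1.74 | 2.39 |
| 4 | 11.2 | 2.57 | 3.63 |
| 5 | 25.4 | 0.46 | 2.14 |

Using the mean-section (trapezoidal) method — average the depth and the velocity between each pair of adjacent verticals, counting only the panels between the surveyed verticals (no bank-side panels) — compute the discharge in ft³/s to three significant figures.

106 ft³/s

Panel 1-2: Δb = 1.9 ft, d̄ = (0.47+0.91)/2 = 0.69, v̄ = (0.99+2.17)/2 = 1.58 → q = 1.9×0.69×1.58 = 2.071 ft³/s
Panel 2-3: Δb = 5.3 ft, d̄ = (0.91+1.74)/2 = 1.325, v̄ = (2.17+2.39)/2 = 2.28 → q = 5.3×1.325×2.28 = 16.01 ft³/s
Panel 3-4: Δb = 4 ft, d̄ = (1.74+2.57)/2 = 2.155, v̄ = (2.39+3.63)/2 = 3.01 → q = 4×2.155×3.01 = 25.95 ft³/s
Panel 4-5: Δb = 14.2 ft, d̄ = (2.57+0.46)/2 = 1.515, v̄ = (3.63+2.14)/2 = 2.885 → q = 14.2×1.515×2.885 = 62.07 ft³/s
Q = Σ q = 106.1 ft³/s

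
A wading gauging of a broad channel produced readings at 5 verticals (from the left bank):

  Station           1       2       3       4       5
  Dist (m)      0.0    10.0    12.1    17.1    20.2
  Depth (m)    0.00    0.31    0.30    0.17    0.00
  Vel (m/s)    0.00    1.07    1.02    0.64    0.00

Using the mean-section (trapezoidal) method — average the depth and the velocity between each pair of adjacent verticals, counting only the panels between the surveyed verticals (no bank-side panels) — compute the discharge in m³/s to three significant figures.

2.56 m³/s

Panel 1-2: Δb = 10 m, d̄ = (0.00+0.31)/2 = 0.155, v̄ = (0.00+1.07)/2 = 0.535 → q = 10×0.155×0.535 = 0.8293 m³/s
Panel 2-3: Δb = 2.1 m, d̄ = (0.31+0.30)/2 = 0.305, v̄ = (1.07+1.02)/2 = 1.045 → q = 2.1×0.305×1.045 = 0.6693 m³/s
Panel 3-4: Δb = 5 m, d̄ = (0.30+0.17)/2 = 0.235, v̄ = (1.02+0.64)/2 = 0.83 → q = 5×0.235×0.83 = 0.9753 m³/s
Panel 4-5: Δb = 3.1 m, d̄ = (0.17+0.00)/2 = 0.085, v̄ = (0.64+0.00)/2 = 0.32 → q = 3.1×0.085×0.32 = 0.08432 m³/s
Q = Σ q = 2.558 m³/s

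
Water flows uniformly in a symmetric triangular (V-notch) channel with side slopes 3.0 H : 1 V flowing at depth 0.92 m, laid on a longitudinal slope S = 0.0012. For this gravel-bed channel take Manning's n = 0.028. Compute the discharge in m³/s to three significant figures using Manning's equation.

A = z·y² = 3.0×0.92² = 2.539 m²
P = 2y√(1+z²) = 2×0.92×√(1+3.0²) = 5.819 m
R = A/P = 2.539/5.819 = 0.4364 m
Q = (1/n)·A·R^(2/3)·S^(1/2) = (1/0.028) × 2.539 × 0.4364^(2/3) × 0.0012^(1/2) = 1.807 m³/s

1.81 m³/s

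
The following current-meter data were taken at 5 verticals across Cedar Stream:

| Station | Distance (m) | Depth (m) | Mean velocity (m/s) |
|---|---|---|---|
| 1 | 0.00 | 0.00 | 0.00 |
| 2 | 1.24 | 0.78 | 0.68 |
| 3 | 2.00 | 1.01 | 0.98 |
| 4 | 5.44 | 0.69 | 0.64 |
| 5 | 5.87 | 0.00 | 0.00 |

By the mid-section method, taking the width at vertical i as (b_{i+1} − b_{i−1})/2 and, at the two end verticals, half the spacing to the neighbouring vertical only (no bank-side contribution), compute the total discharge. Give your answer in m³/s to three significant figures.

w_2 = (2.00 − 0.00)/2 = 1 m; q_2 = 0.68 × 0.78 × 1 = 0.5304 m³/s
w_3 = (5.44 − 1.24)/2 = 2.1 m; q_3 = 0.98 × 1.01 × 2.1 = 2.079 m³/s
w_4 = (5.87 − 2.00)/2 = 1.935 m; q_4 = 0.64 × 0.69 × 1.935 = 0.8545 m³/s
Stations 1, 5 contribute zero (depth or velocity is 0).
Q = Σ qᵢ = 3.463 m³/s

3.46 m³/s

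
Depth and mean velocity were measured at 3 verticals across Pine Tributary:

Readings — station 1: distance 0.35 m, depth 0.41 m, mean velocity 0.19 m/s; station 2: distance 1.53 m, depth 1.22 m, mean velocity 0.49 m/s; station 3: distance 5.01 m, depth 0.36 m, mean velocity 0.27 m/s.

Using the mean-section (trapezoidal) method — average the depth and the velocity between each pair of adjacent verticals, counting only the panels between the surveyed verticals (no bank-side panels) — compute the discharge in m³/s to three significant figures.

1.37 m³/s

Panel 1-2: Δb = 1.18 m, d̄ = (0.41+1.22)/2 = 0.815, v̄ = (0.19+0.49)/2 = 0.34 → q = 1.18×0.815×0.34 = 0.3270 m³/s
Panel 2-3: Δb = 3.48 m, d̄ = (1.22+0.36)/2 = 0.79, v̄ = (0.49+0.27)/2 = 0.38 → q = 3.48×0.79×0.38 = 1.045 m³/s
Q = Σ q = 1.372 m³/s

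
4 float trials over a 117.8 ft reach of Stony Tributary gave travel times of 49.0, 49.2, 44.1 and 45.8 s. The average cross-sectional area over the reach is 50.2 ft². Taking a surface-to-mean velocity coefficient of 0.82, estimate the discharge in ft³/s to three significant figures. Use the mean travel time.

103 ft³/s

t̄ = (49.0 + 49.2 + 44.1 + 45.8) / 4 = 47.025 s
v_surface = L / t̄ = 117.8 / 47.025 = 2.505 ft/s
v_mean = 0.82 × 2.505 = 2.054 ft/s
Q = A × v_mean = 50.2 × 2.054 = 103.1 ft³/s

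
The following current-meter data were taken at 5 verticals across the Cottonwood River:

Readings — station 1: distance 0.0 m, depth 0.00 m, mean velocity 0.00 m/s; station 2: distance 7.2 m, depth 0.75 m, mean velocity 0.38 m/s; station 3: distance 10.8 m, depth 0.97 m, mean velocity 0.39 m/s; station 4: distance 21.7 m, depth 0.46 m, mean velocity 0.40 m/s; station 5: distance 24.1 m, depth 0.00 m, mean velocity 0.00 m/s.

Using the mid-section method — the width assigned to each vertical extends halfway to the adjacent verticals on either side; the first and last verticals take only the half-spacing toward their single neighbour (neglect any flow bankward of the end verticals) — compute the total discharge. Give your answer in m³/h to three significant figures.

19800 m³/h

w_2 = (10.8 − 0.0)/2 = 5.4 m; q_2 = 0.38 × 0.75 × 5.4 = 1.539 m³/s
w_3 = (21.7 − 7.2)/2 = 7.25 m; q_3 = 0.39 × 0.97 × 7.25 = 2.743 m³/s
w_4 = (24.1 − 10.8)/2 = 6.65 m; q_4 = 0.40 × 0.46 × 6.65 = 1.224 m³/s
Stations 1, 5 contribute zero (depth or velocity is 0).
Q = Σ qᵢ = 5.505 m³/s
= 5.505 × 3600 = 19820 m³/h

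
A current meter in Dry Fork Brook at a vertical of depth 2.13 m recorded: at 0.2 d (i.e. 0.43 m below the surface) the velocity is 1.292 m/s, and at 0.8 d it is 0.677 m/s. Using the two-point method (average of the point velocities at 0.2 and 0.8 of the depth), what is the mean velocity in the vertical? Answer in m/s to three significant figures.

v̄ = (1.292 + 0.677) / 2 = 0.9845 m/s

0.985 m/s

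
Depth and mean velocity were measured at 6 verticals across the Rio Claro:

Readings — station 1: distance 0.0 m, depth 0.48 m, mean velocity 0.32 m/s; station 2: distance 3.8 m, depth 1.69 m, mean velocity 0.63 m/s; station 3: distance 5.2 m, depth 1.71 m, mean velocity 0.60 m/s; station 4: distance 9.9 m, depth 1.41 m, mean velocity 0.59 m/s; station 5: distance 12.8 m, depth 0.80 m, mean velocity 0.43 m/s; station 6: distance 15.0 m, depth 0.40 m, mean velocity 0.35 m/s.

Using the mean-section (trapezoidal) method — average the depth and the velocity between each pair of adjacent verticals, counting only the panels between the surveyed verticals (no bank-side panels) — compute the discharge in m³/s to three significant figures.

Panel 1-2: Δb = 3.8 m, d̄ = (0.48+1.69)/2 = 1.085, v̄ = (0.32+0.63)/2 = 0.475 → q = 3.8×1.085×0.475 = 1.958 m³/s
Panel 2-3: Δb = 1.4 m, d̄ = (1.69+1.71)/2 = 1.7, v̄ = (0.63+0.60)/2 = 0.615 → q = 1.4×1.7×0.615 = 1.464 m³/s
Panel 3-4: Δb = 4.7 m, d̄ = (1.71+1.41)/2 = 1.56, v̄ = (0.60+0.59)/2 = 0.595 → q = 4.7×1.56×0.595 = 4.363 m³/s
Panel 4-5: Δb = 2.9 m, d̄ = (1.41+0.80)/2 = 1.105, v̄ = (0.59+0.43)/2 = 0.51 → q = 2.9×1.105×0.51 = 1.634 m³/s
Panel 5-6: Δb = 2.2 m, d̄ = (0.80+0.40)/2 = 0.6, v̄ = (0.43+0.35)/2 = 0.39 → q = 2.2×0.6×0.39 = 0.5148 m³/s
Q = Σ q = 9.934 m³/s

9.93 m³/s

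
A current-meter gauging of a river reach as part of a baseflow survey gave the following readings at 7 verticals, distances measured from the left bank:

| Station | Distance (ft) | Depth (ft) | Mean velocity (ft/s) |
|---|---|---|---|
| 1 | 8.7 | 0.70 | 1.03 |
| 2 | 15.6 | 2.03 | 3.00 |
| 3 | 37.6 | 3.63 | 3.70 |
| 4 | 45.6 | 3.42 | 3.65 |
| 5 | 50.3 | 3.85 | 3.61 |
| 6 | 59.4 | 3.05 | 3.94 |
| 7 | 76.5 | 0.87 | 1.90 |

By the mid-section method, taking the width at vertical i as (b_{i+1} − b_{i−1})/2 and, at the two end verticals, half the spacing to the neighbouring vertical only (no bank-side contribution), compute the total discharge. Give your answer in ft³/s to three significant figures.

w_1 = (15.6 − 8.7)/2 = 3.45 ft; q_1 = 1.03 × 0.70 × 3.45 = 2.487 ft³/s
w_2 = (37.6 − 8.7)/2 = 14.45 ft; q_2 = 3.00 × 2.03 × 14.45 = 88.00 ft³/s
w_3 = (45.6 − 15.6)/2 = 15 ft; q_3 = 3.70 × 3.63 × 15 = 201.5 ft³/s
w_4 = (50.3 − 37.6)/2 = 6.35 ft; q_4 = 3.65 × 3.42 × 6.35 = 79.27 ft³/s
w_5 = (59.4 − 45.6)/2 = 6.9 ft; q_5 = 3.61 × 3.85 × 6.9 = 95.90 ft³/s
w_6 = (76.5 − 50.3)/2 = 13.1 ft; q_6 = 3.94 × 3.05 × 13.1 = 157.4 ft³/s
w_7 = (76.5 − 59.4)/2 = 8.55 ft; q_7 = 1.90 × 0.87 × 8.55 = 14.13 ft³/s
Q = Σ qᵢ = 638.7 ft³/s

639 ft³/s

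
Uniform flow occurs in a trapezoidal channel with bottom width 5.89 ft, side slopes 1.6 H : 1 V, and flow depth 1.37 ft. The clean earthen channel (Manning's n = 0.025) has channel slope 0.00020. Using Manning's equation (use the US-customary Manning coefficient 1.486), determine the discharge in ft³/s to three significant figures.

A = (b + z·y)·y = (5.89 + 1.6×1.37)×1.37 = 11.07 ft²
P = b + 2y√(1+z²) = 5.89 + 2×1.37×√(1+1.6²) = 11.06 ft
R = A/P = 11.07/11.06 = 1.001 ft
Q = (1.486/n)·A·R^(2/3)·S^(1/2) = (1.486/0.025) × 11.07 × 1.001^(2/3) × 0.00020^(1/2) = 9.315 ft³/s

9.31 ft³/s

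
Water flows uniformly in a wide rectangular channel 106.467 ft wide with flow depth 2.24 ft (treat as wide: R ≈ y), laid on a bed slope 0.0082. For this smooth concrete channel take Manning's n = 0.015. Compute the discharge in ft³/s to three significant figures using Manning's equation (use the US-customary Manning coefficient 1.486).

A = b·y = 106.467 × 2.24 = 238.5 ft²
Wide channel: R ≈ y = 2.24 ft
Q = (1.486/n)·A·R^(2/3)·S^(1/2) = (1.486/0.015) × 238.5 × 2.240^(2/3) × 0.0082^(1/2) = 3663 ft³/s

3660 ft³/s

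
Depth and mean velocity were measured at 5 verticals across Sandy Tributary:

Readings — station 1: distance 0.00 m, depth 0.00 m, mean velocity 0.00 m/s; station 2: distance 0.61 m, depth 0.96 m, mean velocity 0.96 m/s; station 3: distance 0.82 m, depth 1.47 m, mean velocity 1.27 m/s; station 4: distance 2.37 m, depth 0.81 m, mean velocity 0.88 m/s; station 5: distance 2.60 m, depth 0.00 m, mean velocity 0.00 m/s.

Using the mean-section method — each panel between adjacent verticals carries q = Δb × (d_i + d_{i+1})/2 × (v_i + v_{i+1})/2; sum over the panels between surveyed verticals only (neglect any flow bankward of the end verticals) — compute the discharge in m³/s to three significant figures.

2.37 m³/s

Panel 1-2: Δb = 0.61 m, d̄ = (0.00+0.96)/2 = 0.48, v̄ = (0.00+0.96)/2 = 0.48 → q = 0.61×0.48×0.48 = 0.1405 m³/s
Panel 2-3: Δb = 0.21 m, d̄ = (0.96+1.47)/2 = 1.215, v̄ = (0.96+1.27)/2 = 1.115 → q = 0.21×1.215×1.115 = 0.2845 m³/s
Panel 3-4: Δb = 1.55 m, d̄ = (1.47+0.81)/2 = 1.14, v̄ = (1.27+0.88)/2 = 1.075 → q = 1.55×1.14×1.075 = 1.900 m³/s
Panel 4-5: Δb = 0.23 m, d̄ = (0.81+0.00)/2 = 0.405, v̄ = (0.88+0.00)/2 = 0.44 → q = 0.23×0.405×0.44 = 0.04099 m³/s
Q = Σ q = 2.366 m³/s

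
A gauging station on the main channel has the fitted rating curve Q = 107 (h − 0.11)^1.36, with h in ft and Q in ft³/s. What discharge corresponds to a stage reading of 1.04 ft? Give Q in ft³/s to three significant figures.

Q = 107 × (1.04 − 0.11)^1.36 = 107 × 0.93^1.36 = 96.94 ft³/s

96.9 ft³/s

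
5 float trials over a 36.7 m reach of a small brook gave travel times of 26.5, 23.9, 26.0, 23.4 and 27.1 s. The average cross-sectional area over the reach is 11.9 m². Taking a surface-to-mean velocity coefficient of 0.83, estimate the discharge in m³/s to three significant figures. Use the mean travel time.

t̄ = (26.5 + 23.9 + 26.0 + 23.4 + 27.1) / 5 = 25.38 s
v_surface = L / t̄ = 36.7 / 25.38 = 1.446 m/s
v_mean = 0.83 × 1.446 = 1.200 m/s
Q = A × v_mean = 11.9 × 1.200 = 14.28 m³/s

14.3 m³/s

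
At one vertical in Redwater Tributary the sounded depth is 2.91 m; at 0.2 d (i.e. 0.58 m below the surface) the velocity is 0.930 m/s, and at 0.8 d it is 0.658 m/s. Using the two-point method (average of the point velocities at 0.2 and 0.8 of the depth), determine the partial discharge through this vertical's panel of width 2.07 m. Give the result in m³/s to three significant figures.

4.78 m³/s

v̄ = (0.930 + 0.658) / 2 = 0.7940 m/s
q = v̄ × d × w = 0.7940 × 2.91 × 2.07 = 4.783 m³/s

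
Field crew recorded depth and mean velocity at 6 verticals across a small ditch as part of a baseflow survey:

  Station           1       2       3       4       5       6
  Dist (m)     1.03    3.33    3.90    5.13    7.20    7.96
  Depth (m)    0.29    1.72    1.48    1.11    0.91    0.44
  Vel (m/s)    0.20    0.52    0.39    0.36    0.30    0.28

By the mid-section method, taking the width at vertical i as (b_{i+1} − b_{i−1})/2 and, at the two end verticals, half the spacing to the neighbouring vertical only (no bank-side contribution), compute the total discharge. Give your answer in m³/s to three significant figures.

2.96 m³/s

w_1 = (3.33 − 1.03)/2 = 1.15 m; q_1 = 0.20 × 0.29 × 1.15 = 0.06670 m³/s
w_2 = (3.90 − 1.03)/2 = 1.435 m; q_2 = 0.52 × 1.72 × 1.435 = 1.283 m³/s
w_3 = (5.13 − 3.33)/2 = 0.9 m; q_3 = 0.39 × 1.48 × 0.9 = 0.5195 m³/s
w_4 = (7.20 − 3.90)/2 = 1.65 m; q_4 = 0.36 × 1.11 × 1.65 = 0.6593 m³/s
w_5 = (7.96 − 5.13)/2 = 1.415 m; q_5 = 0.30 × 0.91 × 1.415 = 0.3863 m³/s
w_6 = (7.96 − 7.20)/2 = 0.38 m; q_6 = 0.28 × 0.44 × 0.38 = 0.04682 m³/s
Q = Σ qᵢ = 2.962 m³/s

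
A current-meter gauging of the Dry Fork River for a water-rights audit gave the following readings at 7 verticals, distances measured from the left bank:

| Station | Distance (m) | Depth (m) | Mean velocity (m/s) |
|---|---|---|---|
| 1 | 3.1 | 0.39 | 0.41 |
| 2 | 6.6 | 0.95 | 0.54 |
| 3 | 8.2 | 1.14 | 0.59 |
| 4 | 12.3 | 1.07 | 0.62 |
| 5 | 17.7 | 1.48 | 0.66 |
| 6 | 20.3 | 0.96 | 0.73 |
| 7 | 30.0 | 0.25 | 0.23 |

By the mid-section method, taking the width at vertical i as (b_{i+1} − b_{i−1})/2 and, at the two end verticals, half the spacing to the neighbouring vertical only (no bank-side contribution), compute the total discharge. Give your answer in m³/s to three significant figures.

15.2 m³/s

w_1 = (6.6 − 3.1)/2 = 1.75 m; q_1 = 0.41 × 0.39 × 1.75 = 0.2798 m³/s
w_2 = (8.2 − 3.1)/2 = 2.55 m; q_2 = 0.54 × 0.95 × 2.55 = 1.308 m³/s
w_3 = (12.3 − 6.6)/2 = 2.85 m; q_3 = 0.59 × 1.14 × 2.85 = 1.917 m³/s
w_4 = (17.7 − 8.2)/2 = 4.75 m; q_4 = 0.62 × 1.07 × 4.75 = 3.151 m³/s
w_5 = (20.3 − 12.3)/2 = 4 m; q_5 = 0.66 × 1.48 × 4 = 3.907 m³/s
w_6 = (30.0 − 17.7)/2 = 6.15 m; q_6 = 0.73 × 0.96 × 6.15 = 4.310 m³/s
w_7 = (30.0 − 20.3)/2 = 4.85 m; q_7 = 0.23 × 0.25 × 4.85 = 0.2789 m³/s
Q = Σ qᵢ = 15.15 m³/s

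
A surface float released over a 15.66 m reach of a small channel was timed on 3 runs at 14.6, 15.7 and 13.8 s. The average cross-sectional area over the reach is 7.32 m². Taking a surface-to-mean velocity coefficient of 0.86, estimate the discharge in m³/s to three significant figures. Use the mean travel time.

t̄ = (14.6 + 15.7 + 13.8) / 3 = 14.7 s
v_surface = L / t̄ = 15.66 / 14.7 = 1.065 m/s
v_mean = 0.86 × 1.065 = 0.9162 m/s
Q = A × v_mean = 7.32 × 0.9162 = 6.706 m³/s

6.71 m³/s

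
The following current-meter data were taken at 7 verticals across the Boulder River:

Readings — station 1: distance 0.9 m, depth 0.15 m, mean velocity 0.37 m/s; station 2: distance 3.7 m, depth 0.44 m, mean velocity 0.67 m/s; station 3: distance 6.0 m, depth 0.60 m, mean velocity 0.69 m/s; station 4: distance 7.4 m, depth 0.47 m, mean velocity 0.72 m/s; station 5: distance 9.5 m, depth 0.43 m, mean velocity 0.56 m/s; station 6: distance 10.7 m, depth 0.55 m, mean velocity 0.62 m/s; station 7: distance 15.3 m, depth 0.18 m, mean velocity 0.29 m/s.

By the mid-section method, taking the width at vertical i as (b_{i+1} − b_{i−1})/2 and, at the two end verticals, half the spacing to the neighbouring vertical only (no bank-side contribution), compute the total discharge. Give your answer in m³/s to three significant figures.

w_1 = (3.7 − 0.9)/2 = 1.4 m; q_1 = 0.37 × 0.15 × 1.4 = 0.07770 m³/s
w_2 = (6.0 − 0.9)/2 = 2.55 m; q_2 = 0.67 × 0.44 × 2.55 = 0.7517 m³/s
w_3 = (7.4 − 3.7)/2 = 1.85 m; q_3 = 0.69 × 0.60 × 1.85 = 0.7659 m³/s
w_4 = (9.5 − 6.0)/2 = 1.75 m; q_4 = 0.72 × 0.47 × 1.75 = 0.5922 m³/s
w_5 = (10.7 − 7.4)/2 = 1.65 m; q_5 = 0.56 × 0.43 × 1.65 = 0.3973 m³/s
w_6 = (15.3 − 9.5)/2 = 2.9 m; q_6 = 0.62 × 0.55 × 2.9 = 0.9889 m³/s
w_7 = (15.3 − 10.7)/2 = 2.3 m; q_7 = 0.29 × 0.18 × 2.3 = 0.1201 m³/s
Q = Σ qᵢ = 3.694 m³/s

3.69 m³/s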